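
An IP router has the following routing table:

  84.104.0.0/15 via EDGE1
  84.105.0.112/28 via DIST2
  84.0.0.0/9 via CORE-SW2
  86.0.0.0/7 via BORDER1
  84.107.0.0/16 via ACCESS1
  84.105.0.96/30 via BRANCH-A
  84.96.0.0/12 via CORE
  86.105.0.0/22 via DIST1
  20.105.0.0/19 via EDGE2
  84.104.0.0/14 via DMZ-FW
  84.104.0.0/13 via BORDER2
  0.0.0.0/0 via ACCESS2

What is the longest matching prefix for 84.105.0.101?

Entries matching 84.105.0.101:
  0.0.0.0/0 (default, matches everything)
  84.0.0.0/9 (84.0.0.0 - 84.127.255.255)
  84.96.0.0/12 (84.96.0.0 - 84.111.255.255)
  84.104.0.0/13 (84.104.0.0 - 84.111.255.255)
  84.104.0.0/14 (84.104.0.0 - 84.107.255.255)
  84.104.0.0/15 (84.104.0.0 - 84.105.255.255)
Most specific is 84.104.0.0/15.

84.104.0.0/15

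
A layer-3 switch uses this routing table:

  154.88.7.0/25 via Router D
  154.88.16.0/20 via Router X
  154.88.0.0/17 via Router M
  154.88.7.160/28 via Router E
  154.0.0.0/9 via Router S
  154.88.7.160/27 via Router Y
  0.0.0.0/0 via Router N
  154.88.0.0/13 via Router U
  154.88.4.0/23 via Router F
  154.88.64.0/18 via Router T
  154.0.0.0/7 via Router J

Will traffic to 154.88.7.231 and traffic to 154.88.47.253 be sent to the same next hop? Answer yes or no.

154.88.7.231: longest match 154.88.0.0/17 -> Router M
154.88.47.253: longest match 154.88.0.0/17 -> Router M

yes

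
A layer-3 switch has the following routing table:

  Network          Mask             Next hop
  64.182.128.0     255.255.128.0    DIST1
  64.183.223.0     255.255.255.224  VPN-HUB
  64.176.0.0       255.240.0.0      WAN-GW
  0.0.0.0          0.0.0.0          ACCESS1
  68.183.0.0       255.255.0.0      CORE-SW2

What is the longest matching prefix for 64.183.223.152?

64.176.0.0/12

Entries matching 64.183.223.152:
  0.0.0.0/0 (default, matches everything)
  64.176.0.0/12 (64.176.0.0 - 64.191.255.255)
Most specific is 64.176.0.0/12.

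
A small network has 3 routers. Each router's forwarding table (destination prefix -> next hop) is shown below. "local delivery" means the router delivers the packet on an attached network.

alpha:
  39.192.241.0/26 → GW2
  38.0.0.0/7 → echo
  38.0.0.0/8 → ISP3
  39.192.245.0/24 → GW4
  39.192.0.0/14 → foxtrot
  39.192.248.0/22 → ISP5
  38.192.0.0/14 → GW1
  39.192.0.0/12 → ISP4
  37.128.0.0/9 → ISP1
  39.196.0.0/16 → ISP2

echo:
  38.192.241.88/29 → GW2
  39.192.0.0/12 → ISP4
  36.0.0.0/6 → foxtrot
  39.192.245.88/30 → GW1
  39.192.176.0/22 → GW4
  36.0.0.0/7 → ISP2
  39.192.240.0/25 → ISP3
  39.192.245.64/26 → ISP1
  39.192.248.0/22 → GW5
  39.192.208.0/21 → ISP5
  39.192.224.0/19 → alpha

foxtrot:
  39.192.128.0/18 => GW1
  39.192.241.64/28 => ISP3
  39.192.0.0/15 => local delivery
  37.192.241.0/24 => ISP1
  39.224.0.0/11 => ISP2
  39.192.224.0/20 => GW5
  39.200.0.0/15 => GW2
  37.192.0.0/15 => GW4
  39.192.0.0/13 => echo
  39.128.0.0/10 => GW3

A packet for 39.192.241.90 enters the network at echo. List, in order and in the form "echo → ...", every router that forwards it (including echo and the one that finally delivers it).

At echo: longest match for 39.192.241.90 is 39.192.224.0/19 -> alpha
At alpha: longest match for 39.192.241.90 is 39.192.0.0/14 -> foxtrot
At foxtrot: longest match for 39.192.241.90 is 39.192.0.0/15 -> local delivery

echo → alpha → foxtrot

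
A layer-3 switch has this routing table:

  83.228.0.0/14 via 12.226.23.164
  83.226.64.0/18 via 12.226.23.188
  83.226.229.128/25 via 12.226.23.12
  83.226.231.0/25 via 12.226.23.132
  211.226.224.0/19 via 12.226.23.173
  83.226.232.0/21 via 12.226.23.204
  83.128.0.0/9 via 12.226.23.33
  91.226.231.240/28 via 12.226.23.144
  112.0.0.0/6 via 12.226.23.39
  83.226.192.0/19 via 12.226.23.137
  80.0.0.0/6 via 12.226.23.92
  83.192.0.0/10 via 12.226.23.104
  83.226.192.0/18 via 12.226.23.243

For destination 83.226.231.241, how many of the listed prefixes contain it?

Prefixes containing 83.226.231.241:
  80.0.0.0/6 (80.0.0.0 - 83.255.255.255)
  83.128.0.0/9 (83.128.0.0 - 83.255.255.255)
  83.192.0.0/10 (83.192.0.0 - 83.255.255.255)
  83.226.192.0/18 (83.226.192.0 - 83.226.255.255)
Total matching entries: 4.

4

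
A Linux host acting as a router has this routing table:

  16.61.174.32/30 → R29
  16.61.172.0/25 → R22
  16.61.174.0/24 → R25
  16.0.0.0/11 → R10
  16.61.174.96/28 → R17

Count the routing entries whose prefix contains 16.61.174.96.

Prefixes containing 16.61.174.96:
  16.61.174.0/24 (16.61.174.0 - 16.61.174.255)
  16.61.174.96/28 (16.61.174.96 - 16.61.174.111)
Total matching entries: 2.

2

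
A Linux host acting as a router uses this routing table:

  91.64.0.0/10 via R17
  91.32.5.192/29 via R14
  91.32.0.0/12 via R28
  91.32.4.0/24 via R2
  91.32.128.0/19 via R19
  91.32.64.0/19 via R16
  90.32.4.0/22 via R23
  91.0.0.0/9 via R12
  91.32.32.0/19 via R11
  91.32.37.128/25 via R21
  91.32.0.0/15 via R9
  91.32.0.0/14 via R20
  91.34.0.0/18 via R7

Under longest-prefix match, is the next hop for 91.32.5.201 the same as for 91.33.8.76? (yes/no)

91.32.5.201: longest match 91.32.0.0/15 -> R9
91.33.8.76: longest match 91.32.0.0/15 -> R9

yes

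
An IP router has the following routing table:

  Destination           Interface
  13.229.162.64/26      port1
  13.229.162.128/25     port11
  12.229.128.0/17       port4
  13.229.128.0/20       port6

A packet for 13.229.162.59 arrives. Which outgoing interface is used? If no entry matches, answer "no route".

no route

No entry's prefix contains 13.229.162.59; there is no default route.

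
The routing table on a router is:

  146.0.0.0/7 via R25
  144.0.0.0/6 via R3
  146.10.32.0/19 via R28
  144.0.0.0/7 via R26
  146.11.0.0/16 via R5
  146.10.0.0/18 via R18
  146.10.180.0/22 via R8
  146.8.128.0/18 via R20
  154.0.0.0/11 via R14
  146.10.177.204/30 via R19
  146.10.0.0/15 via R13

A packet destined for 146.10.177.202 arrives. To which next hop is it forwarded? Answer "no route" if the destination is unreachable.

Routes whose prefix contains 146.10.177.202:
  144.0.0.0/6 (144.0.0.0 - 147.255.255.255) -> R3
  146.0.0.0/7 (146.0.0.0 - 147.255.255.255) -> R25
  146.10.0.0/15 (146.10.0.0 - 146.11.255.255) -> R13
More-specific entries that do NOT match:
  146.10.177.204/30 (146.10.177.204 - 146.10.177.207) does not contain 146.10.177.202
  146.10.180.0/22 (146.10.180.0 - 146.10.183.255) does not contain 146.10.177.202
  146.10.32.0/19 (146.10.32.0 - 146.10.63.255) does not contain 146.10.177.202
  146.10.0.0/18 (146.10.0.0 - 146.10.63.255) does not contain 146.10.177.202
  146.8.128.0/18 (146.8.128.0 - 146.8.191.255) does not contain 146.10.177.202
  146.11.0.0/16 (146.11.0.0 - 146.11.255.255) does not contain 146.10.177.202
Longest matching prefix is /15 -> next hop R13.

R13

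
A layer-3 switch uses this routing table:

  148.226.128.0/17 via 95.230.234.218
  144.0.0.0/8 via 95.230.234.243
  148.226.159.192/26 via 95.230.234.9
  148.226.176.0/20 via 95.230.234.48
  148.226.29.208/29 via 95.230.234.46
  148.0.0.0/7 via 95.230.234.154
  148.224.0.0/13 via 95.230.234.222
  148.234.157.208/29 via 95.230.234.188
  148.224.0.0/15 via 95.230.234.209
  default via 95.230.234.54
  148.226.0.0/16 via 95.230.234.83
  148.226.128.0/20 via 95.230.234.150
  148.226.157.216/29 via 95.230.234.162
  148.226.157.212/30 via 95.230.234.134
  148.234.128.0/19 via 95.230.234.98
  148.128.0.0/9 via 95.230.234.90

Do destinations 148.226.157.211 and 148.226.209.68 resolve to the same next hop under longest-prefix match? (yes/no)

yes

148.226.157.211: longest match 148.226.128.0/17 -> 95.230.234.218
148.226.209.68: longest match 148.226.128.0/17 -> 95.230.234.218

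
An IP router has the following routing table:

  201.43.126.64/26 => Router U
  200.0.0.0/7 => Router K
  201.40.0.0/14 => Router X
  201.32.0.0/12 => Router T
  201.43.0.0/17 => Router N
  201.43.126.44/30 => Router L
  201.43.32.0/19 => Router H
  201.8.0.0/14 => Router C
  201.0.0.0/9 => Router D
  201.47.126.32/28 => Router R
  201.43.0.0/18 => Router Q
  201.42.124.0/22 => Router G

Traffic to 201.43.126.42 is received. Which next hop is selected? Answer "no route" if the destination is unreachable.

Router N

Routes whose prefix contains 201.43.126.42:
  200.0.0.0/7 (200.0.0.0 - 201.255.255.255) -> Router K
  201.0.0.0/9 (201.0.0.0 - 201.127.255.255) -> Router D
  201.32.0.0/12 (201.32.0.0 - 201.47.255.255) -> Router T
  201.40.0.0/14 (201.40.0.0 - 201.43.255.255) -> Router X
  201.43.0.0/17 (201.43.0.0 - 201.43.127.255) -> Router N
More-specific entries that do NOT match:
  201.43.126.44/30 (201.43.126.44 - 201.43.126.47) does not contain 201.43.126.42
  201.47.126.32/28 (201.47.126.32 - 201.47.126.47) does not contain 201.43.126.42
  201.43.126.64/26 (201.43.126.64 - 201.43.126.127) does not contain 201.43.126.42
  201.42.124.0/22 (201.42.124.0 - 201.42.127.255) does not contain 201.43.126.42
  201.43.32.0/19 (201.43.32.0 - 201.43.63.255) does not contain 201.43.126.42
  201.43.0.0/18 (201.43.0.0 - 201.43.63.255) does not contain 201.43.126.42
Longest matching prefix is /17 -> next hop Router N.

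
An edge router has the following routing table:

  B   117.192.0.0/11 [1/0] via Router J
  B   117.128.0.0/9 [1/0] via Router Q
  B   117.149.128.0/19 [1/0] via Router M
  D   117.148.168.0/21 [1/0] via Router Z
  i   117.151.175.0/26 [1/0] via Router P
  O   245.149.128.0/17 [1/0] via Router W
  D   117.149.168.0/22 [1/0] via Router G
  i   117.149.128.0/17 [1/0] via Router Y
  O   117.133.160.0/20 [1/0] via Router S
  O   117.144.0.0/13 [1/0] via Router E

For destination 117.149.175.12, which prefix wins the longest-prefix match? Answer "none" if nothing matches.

Entries matching 117.149.175.12:
  117.128.0.0/9 (117.128.0.0 - 117.255.255.255)
  117.144.0.0/13 (117.144.0.0 - 117.151.255.255)
  117.149.128.0/17 (117.149.128.0 - 117.149.255.255)
Most specific is 117.149.128.0/17.

117.149.128.0/17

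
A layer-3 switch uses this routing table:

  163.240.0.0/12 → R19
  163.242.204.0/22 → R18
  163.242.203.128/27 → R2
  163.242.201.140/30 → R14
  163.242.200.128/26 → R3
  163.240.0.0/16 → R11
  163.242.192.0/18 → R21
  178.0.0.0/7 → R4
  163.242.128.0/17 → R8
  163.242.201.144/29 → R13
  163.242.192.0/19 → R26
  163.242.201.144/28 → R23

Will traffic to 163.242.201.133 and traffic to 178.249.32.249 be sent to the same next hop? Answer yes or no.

163.242.201.133: longest match 163.242.192.0/19 -> R26
178.249.32.249: longest match 178.0.0.0/7 -> R4

no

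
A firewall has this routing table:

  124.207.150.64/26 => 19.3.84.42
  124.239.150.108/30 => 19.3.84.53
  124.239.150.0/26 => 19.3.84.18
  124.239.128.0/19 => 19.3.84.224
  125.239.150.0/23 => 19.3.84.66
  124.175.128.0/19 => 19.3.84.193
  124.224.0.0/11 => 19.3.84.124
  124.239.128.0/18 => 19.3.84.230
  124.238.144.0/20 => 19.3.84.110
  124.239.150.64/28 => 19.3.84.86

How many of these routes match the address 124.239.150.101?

3

Prefixes containing 124.239.150.101:
  124.224.0.0/11 (124.224.0.0 - 124.255.255.255)
  124.239.128.0/18 (124.239.128.0 - 124.239.191.255)
  124.239.128.0/19 (124.239.128.0 - 124.239.159.255)
Total matching entries: 3.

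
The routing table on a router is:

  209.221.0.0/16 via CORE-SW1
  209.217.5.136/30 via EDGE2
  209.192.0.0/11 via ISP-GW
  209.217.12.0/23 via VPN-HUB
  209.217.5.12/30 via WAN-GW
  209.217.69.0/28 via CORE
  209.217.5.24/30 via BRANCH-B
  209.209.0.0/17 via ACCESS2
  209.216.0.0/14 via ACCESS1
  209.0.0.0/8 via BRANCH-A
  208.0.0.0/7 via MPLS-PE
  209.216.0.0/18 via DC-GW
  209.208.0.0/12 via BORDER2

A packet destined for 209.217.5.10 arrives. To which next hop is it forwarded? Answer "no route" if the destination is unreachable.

Routes whose prefix contains 209.217.5.10:
  208.0.0.0/7 (208.0.0.0 - 209.255.255.255) -> MPLS-PE
  209.0.0.0/8 (209.0.0.0 - 209.255.255.255) -> BRANCH-A
  209.192.0.0/11 (209.192.0.0 - 209.223.255.255) -> ISP-GW
  209.208.0.0/12 (209.208.0.0 - 209.223.255.255) -> BORDER2
  209.216.0.0/14 (209.216.0.0 - 209.219.255.255) -> ACCESS1
More-specific entries that do NOT match:
  209.217.5.136/30 (209.217.5.136 - 209.217.5.139) does not contain 209.217.5.10
  209.217.5.12/30 (209.217.5.12 - 209.217.5.15) does not contain 209.217.5.10
  209.217.5.24/30 (209.217.5.24 - 209.217.5.27) does not contain 209.217.5.10
  209.217.69.0/28 (209.217.69.0 - 209.217.69.15) does not contain 209.217.5.10
  209.217.12.0/23 (209.217.12.0 - 209.217.13.255) does not contain 209.217.5.10
  209.216.0.0/18 (209.216.0.0 - 209.216.63.255) does not contain 209.217.5.10
  209.209.0.0/17 (209.209.0.0 - 209.209.127.255) does not contain 209.217.5.10
  209.221.0.0/16 (209.221.0.0 - 209.221.255.255) does not contain 209.217.5.10
Longest matching prefix is /14 -> next hop ACCESS1.

ACCESS1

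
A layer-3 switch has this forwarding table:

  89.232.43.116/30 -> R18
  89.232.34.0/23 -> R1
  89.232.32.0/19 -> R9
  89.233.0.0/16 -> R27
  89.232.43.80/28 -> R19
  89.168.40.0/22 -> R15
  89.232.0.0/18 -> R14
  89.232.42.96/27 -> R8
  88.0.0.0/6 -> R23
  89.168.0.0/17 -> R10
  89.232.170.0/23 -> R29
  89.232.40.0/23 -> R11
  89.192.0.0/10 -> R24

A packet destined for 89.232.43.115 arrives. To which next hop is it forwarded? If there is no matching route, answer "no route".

R9

Routes whose prefix contains 89.232.43.115:
  88.0.0.0/6 (88.0.0.0 - 91.255.255.255) -> R23
  89.192.0.0/10 (89.192.0.0 - 89.255.255.255) -> R24
  89.232.0.0/18 (89.232.0.0 - 89.232.63.255) -> R14
  89.232.32.0/19 (89.232.32.0 - 89.232.63.255) -> R9
More-specific entries that do NOT match:
  89.232.43.116/30 (89.232.43.116 - 89.232.43.119) does not contain 89.232.43.115
  89.232.43.80/28 (89.232.43.80 - 89.232.43.95) does not contain 89.232.43.115
  89.232.42.96/27 (89.232.42.96 - 89.232.42.127) does not contain 89.232.43.115
  89.232.34.0/23 (89.232.34.0 - 89.232.35.255) does not contain 89.232.43.115
  89.232.170.0/23 (89.232.170.0 - 89.232.171.255) does not contain 89.232.43.115
  89.232.40.0/23 (89.232.40.0 - 89.232.41.255) does not contain 89.232.43.115
  89.168.40.0/22 (89.168.40.0 - 89.168.43.255) does not contain 89.232.43.115
Longest matching prefix is /19 -> next hop R9.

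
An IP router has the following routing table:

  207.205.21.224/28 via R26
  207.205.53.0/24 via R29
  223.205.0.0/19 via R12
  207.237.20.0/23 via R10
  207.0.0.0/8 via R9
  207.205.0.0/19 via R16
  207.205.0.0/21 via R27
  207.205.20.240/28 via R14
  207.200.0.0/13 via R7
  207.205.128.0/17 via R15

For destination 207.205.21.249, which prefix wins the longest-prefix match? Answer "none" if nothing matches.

207.205.0.0/19

Entries matching 207.205.21.249:
  207.0.0.0/8 (207.0.0.0 - 207.255.255.255)
  207.200.0.0/13 (207.200.0.0 - 207.207.255.255)
  207.205.0.0/19 (207.205.0.0 - 207.205.31.255)
Most specific is 207.205.0.0/19.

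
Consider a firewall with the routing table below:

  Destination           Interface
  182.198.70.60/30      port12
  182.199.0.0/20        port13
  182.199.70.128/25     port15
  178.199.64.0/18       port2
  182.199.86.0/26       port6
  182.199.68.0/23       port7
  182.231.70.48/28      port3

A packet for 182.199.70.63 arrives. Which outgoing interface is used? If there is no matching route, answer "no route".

No entry's prefix contains 182.199.70.63; there is no default route.

no route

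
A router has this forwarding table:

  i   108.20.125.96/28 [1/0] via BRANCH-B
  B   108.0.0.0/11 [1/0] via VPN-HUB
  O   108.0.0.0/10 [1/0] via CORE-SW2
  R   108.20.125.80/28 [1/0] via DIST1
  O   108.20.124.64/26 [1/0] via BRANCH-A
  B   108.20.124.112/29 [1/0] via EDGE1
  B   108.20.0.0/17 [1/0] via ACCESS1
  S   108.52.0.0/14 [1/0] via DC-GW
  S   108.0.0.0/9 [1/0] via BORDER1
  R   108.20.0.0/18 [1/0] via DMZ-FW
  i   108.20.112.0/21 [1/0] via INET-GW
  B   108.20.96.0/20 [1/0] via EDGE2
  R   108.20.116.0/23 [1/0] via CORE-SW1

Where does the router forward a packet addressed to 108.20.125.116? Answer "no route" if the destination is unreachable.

Routes whose prefix contains 108.20.125.116:
  108.0.0.0/9 (108.0.0.0 - 108.127.255.255) -> BORDER1
  108.0.0.0/10 (108.0.0.0 - 108.63.255.255) -> CORE-SW2
  108.0.0.0/11 (108.0.0.0 - 108.31.255.255) -> VPN-HUB
  108.20.0.0/17 (108.20.0.0 - 108.20.127.255) -> ACCESS1
More-specific entries that do NOT match:
  108.20.124.112/29 (108.20.124.112 - 108.20.124.119) does not contain 108.20.125.116
  108.20.125.96/28 (108.20.125.96 - 108.20.125.111) does not contain 108.20.125.116
  108.20.125.80/28 (108.20.125.80 - 108.20.125.95) does not contain 108.20.125.116
  108.20.124.64/26 (108.20.124.64 - 108.20.124.127) does not contain 108.20.125.116
  108.20.116.0/23 (108.20.116.0 - 108.20.117.255) does not contain 108.20.125.116
  108.20.112.0/21 (108.20.112.0 - 108.20.119.255) does not contain 108.20.125.116
  108.20.96.0/20 (108.20.96.0 - 108.20.111.255) does not contain 108.20.125.116
  108.20.0.0/18 (108.20.0.0 - 108.20.63.255) does not contain 108.20.125.116
Longest matching prefix is /17 -> next hop ACCESS1.

ACCESS1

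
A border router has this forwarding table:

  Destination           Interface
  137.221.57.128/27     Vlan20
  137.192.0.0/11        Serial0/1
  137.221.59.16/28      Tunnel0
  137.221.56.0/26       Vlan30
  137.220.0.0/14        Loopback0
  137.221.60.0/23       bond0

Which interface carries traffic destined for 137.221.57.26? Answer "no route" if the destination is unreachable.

Loopback0

Routes whose prefix contains 137.221.57.26:
  137.192.0.0/11 (137.192.0.0 - 137.223.255.255) -> Serial0/1
  137.220.0.0/14 (137.220.0.0 - 137.223.255.255) -> Loopback0
More-specific entries that do NOT match:
  137.221.59.16/28 (137.221.59.16 - 137.221.59.31) does not contain 137.221.57.26
  137.221.57.128/27 (137.221.57.128 - 137.221.57.159) does not contain 137.221.57.26
  137.221.56.0/26 (137.221.56.0 - 137.221.56.63) does not contain 137.221.57.26
  137.221.60.0/23 (137.221.60.0 - 137.221.61.255) does not contain 137.221.57.26
Longest matching prefix is /14 -> interface Loopback0.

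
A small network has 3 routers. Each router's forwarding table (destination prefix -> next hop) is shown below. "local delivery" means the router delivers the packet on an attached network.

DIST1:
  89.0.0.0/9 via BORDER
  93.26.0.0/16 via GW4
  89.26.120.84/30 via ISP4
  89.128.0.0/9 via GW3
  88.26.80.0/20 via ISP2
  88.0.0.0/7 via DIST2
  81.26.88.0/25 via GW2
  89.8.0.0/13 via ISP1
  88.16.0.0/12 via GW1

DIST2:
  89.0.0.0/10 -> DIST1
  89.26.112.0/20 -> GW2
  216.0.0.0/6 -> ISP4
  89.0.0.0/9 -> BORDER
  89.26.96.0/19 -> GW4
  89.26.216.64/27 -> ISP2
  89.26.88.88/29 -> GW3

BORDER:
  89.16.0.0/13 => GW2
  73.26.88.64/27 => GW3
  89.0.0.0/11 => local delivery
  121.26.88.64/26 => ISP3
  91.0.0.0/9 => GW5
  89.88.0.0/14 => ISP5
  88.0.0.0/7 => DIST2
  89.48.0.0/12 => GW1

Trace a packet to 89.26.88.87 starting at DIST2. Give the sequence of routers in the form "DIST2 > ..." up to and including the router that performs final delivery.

DIST2 > DIST1 > BORDER

At DIST2: longest match for 89.26.88.87 is 89.0.0.0/10 -> DIST1
At DIST1: longest match for 89.26.88.87 is 89.0.0.0/9 -> BORDER
At BORDER: longest match for 89.26.88.87 is 89.0.0.0/11 -> local delivery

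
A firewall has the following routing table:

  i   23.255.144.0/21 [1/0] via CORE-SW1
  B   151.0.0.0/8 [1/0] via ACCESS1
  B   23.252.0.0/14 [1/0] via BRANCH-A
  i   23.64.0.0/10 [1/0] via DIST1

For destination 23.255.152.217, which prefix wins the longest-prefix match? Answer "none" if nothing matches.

Entries matching 23.255.152.217:
  23.252.0.0/14 (23.252.0.0 - 23.255.255.255)
Most specific is 23.252.0.0/14.

23.252.0.0/14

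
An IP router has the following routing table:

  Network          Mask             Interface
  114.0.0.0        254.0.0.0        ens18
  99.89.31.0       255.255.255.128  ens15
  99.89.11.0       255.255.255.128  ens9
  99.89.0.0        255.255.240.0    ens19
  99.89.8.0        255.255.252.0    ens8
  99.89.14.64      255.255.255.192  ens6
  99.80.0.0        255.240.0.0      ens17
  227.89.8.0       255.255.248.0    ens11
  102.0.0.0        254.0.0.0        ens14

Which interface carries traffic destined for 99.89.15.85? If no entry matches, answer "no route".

Routes whose prefix contains 99.89.15.85:
  99.80.0.0/12 (99.80.0.0 - 99.95.255.255) -> ens17
  99.89.0.0/20 (99.89.0.0 - 99.89.15.255) -> ens19
More-specific entries that do NOT match:
  99.89.14.64/26 (99.89.14.64 - 99.89.14.127) does not contain 99.89.15.85
  99.89.31.0/25 (99.89.31.0 - 99.89.31.127) does not contain 99.89.15.85
  99.89.11.0/25 (99.89.11.0 - 99.89.11.127) does not contain 99.89.15.85
  99.89.8.0/22 (99.89.8.0 - 99.89.11.255) does not contain 99.89.15.85
  227.89.8.0/21 (227.89.8.0 - 227.89.15.255) does not contain 99.89.15.85
Longest matching prefix is /20 -> interface ens19.

ens19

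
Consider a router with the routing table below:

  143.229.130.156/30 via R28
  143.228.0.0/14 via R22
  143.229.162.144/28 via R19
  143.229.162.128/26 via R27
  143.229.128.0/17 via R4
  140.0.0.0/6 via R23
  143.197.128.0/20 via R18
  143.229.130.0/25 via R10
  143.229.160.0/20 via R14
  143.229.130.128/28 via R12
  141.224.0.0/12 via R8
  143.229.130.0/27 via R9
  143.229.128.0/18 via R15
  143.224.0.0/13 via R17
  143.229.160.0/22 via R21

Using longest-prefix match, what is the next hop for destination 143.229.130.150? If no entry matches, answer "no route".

R15

Routes whose prefix contains 143.229.130.150:
  140.0.0.0/6 (140.0.0.0 - 143.255.255.255) -> R23
  143.224.0.0/13 (143.224.0.0 - 143.231.255.255) -> R17
  143.228.0.0/14 (143.228.0.0 - 143.231.255.255) -> R22
  143.229.128.0/17 (143.229.128.0 - 143.229.255.255) -> R4
  143.229.128.0/18 (143.229.128.0 - 143.229.191.255) -> R15
More-specific entries that do NOT match:
  143.229.130.156/30 (143.229.130.156 - 143.229.130.159) does not contain 143.229.130.150
  143.229.162.144/28 (143.229.162.144 - 143.229.162.159) does not contain 143.229.130.150
  143.229.130.128/28 (143.229.130.128 - 143.229.130.143) does not contain 143.229.130.150
  143.229.130.0/27 (143.229.130.0 - 143.229.130.31) does not contain 143.229.130.150
  143.229.162.128/26 (143.229.162.128 - 143.229.162.191) does not contain 143.229.130.150
  143.229.130.0/25 (143.229.130.0 - 143.229.130.127) does not contain 143.229.130.150
  143.229.160.0/22 (143.229.160.0 - 143.229.163.255) does not contain 143.229.130.150
  143.197.128.0/20 (143.197.128.0 - 143.197.143.255) does not contain 143.229.130.150
  143.229.160.0/20 (143.229.160.0 - 143.229.175.255) does not contain 143.229.130.150
Longest matching prefix is /18 -> next hop R15.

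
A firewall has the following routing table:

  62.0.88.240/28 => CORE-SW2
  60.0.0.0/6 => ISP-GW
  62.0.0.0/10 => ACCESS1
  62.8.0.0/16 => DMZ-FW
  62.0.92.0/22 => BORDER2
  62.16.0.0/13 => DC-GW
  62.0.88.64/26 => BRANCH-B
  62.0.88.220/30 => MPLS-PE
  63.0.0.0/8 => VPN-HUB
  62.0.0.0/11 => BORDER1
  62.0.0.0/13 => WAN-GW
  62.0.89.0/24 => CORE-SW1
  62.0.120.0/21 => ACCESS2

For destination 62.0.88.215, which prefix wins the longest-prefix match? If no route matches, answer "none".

62.0.0.0/13

Entries matching 62.0.88.215:
  60.0.0.0/6 (60.0.0.0 - 63.255.255.255)
  62.0.0.0/10 (62.0.0.0 - 62.63.255.255)
  62.0.0.0/11 (62.0.0.0 - 62.31.255.255)
  62.0.0.0/13 (62.0.0.0 - 62.7.255.255)
Most specific is 62.0.0.0/13.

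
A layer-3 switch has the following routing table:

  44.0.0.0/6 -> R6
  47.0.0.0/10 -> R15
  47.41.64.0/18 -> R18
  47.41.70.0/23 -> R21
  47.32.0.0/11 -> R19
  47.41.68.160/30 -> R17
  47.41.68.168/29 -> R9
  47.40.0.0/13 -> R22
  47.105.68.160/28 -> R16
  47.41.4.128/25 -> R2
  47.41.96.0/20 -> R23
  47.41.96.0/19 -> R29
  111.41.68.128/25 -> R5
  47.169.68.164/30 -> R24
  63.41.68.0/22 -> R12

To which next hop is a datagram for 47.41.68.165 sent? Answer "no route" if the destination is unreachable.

R18

Routes whose prefix contains 47.41.68.165:
  44.0.0.0/6 (44.0.0.0 - 47.255.255.255) -> R6
  47.0.0.0/10 (47.0.0.0 - 47.63.255.255) -> R15
  47.32.0.0/11 (47.32.0.0 - 47.63.255.255) -> R19
  47.40.0.0/13 (47.40.0.0 - 47.47.255.255) -> R22
  47.41.64.0/18 (47.41.64.0 - 47.41.127.255) -> R18
More-specific entries that do NOT match:
  47.41.68.160/30 (47.41.68.160 - 47.41.68.163) does not contain 47.41.68.165
  47.169.68.164/30 (47.169.68.164 - 47.169.68.167) does not contain 47.41.68.165
  47.41.68.168/29 (47.41.68.168 - 47.41.68.175) does not contain 47.41.68.165
  47.105.68.160/28 (47.105.68.160 - 47.105.68.175) does not contain 47.41.68.165
  47.41.4.128/25 (47.41.4.128 - 47.41.4.255) does not contain 47.41.68.165
  111.41.68.128/25 (111.41.68.128 - 111.41.68.255) does not contain 47.41.68.165
  47.41.70.0/23 (47.41.70.0 - 47.41.71.255) does not contain 47.41.68.165
  63.41.68.0/22 (63.41.68.0 - 63.41.71.255) does not contain 47.41.68.165
  47.41.96.0/20 (47.41.96.0 - 47.41.111.255) does not contain 47.41.68.165
  47.41.96.0/19 (47.41.96.0 - 47.41.127.255) does not contain 47.41.68.165
Longest matching prefix is /18 -> next hop R18.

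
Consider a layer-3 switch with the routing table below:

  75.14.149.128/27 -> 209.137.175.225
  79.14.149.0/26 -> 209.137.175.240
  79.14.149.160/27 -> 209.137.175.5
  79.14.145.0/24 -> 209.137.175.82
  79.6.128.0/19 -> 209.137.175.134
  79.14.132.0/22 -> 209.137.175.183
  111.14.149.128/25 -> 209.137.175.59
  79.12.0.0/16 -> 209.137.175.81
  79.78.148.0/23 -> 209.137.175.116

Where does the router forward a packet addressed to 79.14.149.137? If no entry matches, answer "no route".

no route

No entry's prefix contains 79.14.149.137; there is no default route.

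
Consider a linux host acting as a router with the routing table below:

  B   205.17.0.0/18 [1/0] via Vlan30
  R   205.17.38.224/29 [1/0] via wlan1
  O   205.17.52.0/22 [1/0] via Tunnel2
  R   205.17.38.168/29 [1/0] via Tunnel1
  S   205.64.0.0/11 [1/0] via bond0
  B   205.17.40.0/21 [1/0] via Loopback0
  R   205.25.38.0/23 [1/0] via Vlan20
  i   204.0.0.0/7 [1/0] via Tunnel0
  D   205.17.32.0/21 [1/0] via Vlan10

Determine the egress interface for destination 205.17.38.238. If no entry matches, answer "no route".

Vlan10

Routes whose prefix contains 205.17.38.238:
  204.0.0.0/7 (204.0.0.0 - 205.255.255.255) -> Tunnel0
  205.17.0.0/18 (205.17.0.0 - 205.17.63.255) -> Vlan30
  205.17.32.0/21 (205.17.32.0 - 205.17.39.255) -> Vlan10
More-specific entries that do NOT match:
  205.17.38.224/29 (205.17.38.224 - 205.17.38.231) does not contain 205.17.38.238
  205.17.38.168/29 (205.17.38.168 - 205.17.38.175) does not contain 205.17.38.238
  205.25.38.0/23 (205.25.38.0 - 205.25.39.255) does not contain 205.17.38.238
  205.17.52.0/22 (205.17.52.0 - 205.17.55.255) does not contain 205.17.38.238
Longest matching prefix is /21 -> interface Vlan10.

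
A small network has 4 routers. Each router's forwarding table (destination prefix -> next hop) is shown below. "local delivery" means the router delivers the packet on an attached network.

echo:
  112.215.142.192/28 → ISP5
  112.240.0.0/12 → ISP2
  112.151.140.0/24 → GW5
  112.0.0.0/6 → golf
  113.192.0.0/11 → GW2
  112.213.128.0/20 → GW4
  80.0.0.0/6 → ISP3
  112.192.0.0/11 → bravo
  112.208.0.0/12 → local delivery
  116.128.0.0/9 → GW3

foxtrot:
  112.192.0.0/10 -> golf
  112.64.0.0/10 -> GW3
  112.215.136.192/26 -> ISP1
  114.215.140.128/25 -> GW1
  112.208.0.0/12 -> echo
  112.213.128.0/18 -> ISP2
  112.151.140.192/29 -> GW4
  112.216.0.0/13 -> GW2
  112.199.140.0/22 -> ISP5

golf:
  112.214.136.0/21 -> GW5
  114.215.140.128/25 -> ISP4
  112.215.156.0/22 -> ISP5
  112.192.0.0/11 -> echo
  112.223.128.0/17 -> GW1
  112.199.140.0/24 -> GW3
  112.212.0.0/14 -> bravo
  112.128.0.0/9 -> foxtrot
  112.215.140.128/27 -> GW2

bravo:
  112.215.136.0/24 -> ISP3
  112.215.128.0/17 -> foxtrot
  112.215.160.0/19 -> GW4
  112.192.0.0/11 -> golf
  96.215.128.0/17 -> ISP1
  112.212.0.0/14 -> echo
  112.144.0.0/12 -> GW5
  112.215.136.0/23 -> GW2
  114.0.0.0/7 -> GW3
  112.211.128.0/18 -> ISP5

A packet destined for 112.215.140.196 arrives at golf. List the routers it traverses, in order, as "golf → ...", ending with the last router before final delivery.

At golf: longest match for 112.215.140.196 is 112.212.0.0/14 -> bravo
At bravo: longest match for 112.215.140.196 is 112.215.128.0/17 -> foxtrot
At foxtrot: longest match for 112.215.140.196 is 112.208.0.0/12 -> echo
At echo: longest match for 112.215.140.196 is 112.208.0.0/12 -> local delivery

golf → bravo → foxtrot → echo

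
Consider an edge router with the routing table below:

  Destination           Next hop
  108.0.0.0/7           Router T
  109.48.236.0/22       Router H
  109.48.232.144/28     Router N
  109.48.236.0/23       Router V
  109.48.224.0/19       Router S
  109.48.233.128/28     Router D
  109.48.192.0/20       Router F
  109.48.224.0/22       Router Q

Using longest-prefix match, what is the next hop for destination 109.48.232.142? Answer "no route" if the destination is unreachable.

Routes whose prefix contains 109.48.232.142:
  108.0.0.0/7 (108.0.0.0 - 109.255.255.255) -> Router T
  109.48.224.0/19 (109.48.224.0 - 109.48.255.255) -> Router S
More-specific entries that do NOT match:
  109.48.232.144/28 (109.48.232.144 - 109.48.232.159) does not contain 109.48.232.142
  109.48.233.128/28 (109.48.233.128 - 109.48.233.143) does not contain 109.48.232.142
  109.48.236.0/23 (109.48.236.0 - 109.48.237.255) does not contain 109.48.232.142
  109.48.236.0/22 (109.48.236.0 - 109.48.239.255) does not contain 109.48.232.142
  109.48.224.0/22 (109.48.224.0 - 109.48.227.255) does not contain 109.48.232.142
  109.48.192.0/20 (109.48.192.0 - 109.48.207.255) does not contain 109.48.232.142
Longest matching prefix is /19 -> next hop Router S.

Router S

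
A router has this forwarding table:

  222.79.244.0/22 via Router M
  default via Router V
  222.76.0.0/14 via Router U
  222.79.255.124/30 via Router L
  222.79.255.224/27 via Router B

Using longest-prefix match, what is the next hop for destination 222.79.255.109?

Router U

Routes whose prefix contains 222.79.255.109:
  0.0.0.0/0 (default, matches everything) -> Router V
  222.76.0.0/14 (222.76.0.0 - 222.79.255.255) -> Router U
More-specific entries that do NOT match:
  222.79.255.124/30 (222.79.255.124 - 222.79.255.127) does not contain 222.79.255.109
  222.79.255.224/27 (222.79.255.224 - 222.79.255.255) does not contain 222.79.255.109
  222.79.244.0/22 (222.79.244.0 - 222.79.247.255) does not contain 222.79.255.109
Longest matching prefix is /14 -> next hop Router U.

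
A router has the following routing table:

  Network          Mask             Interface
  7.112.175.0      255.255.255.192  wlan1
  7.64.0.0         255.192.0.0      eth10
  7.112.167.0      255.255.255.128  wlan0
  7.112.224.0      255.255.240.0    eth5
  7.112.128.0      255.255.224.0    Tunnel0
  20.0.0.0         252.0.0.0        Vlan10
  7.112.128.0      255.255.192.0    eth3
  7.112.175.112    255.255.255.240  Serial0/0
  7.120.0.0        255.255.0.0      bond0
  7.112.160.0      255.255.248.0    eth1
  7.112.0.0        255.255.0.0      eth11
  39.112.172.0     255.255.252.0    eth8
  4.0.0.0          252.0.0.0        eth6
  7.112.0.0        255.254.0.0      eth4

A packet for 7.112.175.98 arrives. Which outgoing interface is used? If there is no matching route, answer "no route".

Routes whose prefix contains 7.112.175.98:
  4.0.0.0/6 (4.0.0.0 - 7.255.255.255) -> eth6
  7.64.0.0/10 (7.64.0.0 - 7.127.255.255) -> eth10
  7.112.0.0/15 (7.112.0.0 - 7.113.255.255) -> eth4
  7.112.0.0/16 (7.112.0.0 - 7.112.255.255) -> eth11
  7.112.128.0/18 (7.112.128.0 - 7.112.191.255) -> eth3
More-specific entries that do NOT match:
  7.112.175.112/28 (7.112.175.112 - 7.112.175.127) does not contain 7.112.175.98
  7.112.175.0/26 (7.112.175.0 - 7.112.175.63) does not contain 7.112.175.98
  7.112.167.0/25 (7.112.167.0 - 7.112.167.127) does not contain 7.112.175.98
  39.112.172.0/22 (39.112.172.0 - 39.112.175.255) does not contain 7.112.175.98
  7.112.160.0/21 (7.112.160.0 - 7.112.167.255) does not contain 7.112.175.98
  7.112.224.0/20 (7.112.224.0 - 7.112.239.255) does not contain 7.112.175.98
  7.112.128.0/19 (7.112.128.0 - 7.112.159.255) does not contain 7.112.175.98
Longest matching prefix is /18 -> interface eth3.

eth3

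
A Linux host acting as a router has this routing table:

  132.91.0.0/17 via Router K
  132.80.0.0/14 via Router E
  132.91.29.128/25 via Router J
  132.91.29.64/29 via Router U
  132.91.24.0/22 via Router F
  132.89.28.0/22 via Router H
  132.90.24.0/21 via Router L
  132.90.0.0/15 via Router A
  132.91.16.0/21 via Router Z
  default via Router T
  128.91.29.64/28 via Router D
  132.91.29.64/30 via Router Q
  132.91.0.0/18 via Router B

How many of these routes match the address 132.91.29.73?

4

Prefixes containing 132.91.29.73:
  0.0.0.0/0 (default, matches everything)
  132.90.0.0/15 (132.90.0.0 - 132.91.255.255)
  132.91.0.0/17 (132.91.0.0 - 132.91.127.255)
  132.91.0.0/18 (132.91.0.0 - 132.91.63.255)
Total matching entries: 4.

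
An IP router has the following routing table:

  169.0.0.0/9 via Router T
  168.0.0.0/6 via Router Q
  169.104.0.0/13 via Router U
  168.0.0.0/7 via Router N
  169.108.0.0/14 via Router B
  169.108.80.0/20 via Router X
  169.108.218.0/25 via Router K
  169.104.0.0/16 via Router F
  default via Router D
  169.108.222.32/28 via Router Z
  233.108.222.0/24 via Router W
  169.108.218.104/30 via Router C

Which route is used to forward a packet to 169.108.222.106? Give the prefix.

Entries matching 169.108.222.106:
  0.0.0.0/0 (default, matches everything)
  168.0.0.0/6 (168.0.0.0 - 171.255.255.255)
  168.0.0.0/7 (168.0.0.0 - 169.255.255.255)
  169.0.0.0/9 (169.0.0.0 - 169.127.255.255)
  169.104.0.0/13 (169.104.0.0 - 169.111.255.255)
  169.108.0.0/14 (169.108.0.0 - 169.111.255.255)
Most specific is 169.108.0.0/14.

169.108.0.0/14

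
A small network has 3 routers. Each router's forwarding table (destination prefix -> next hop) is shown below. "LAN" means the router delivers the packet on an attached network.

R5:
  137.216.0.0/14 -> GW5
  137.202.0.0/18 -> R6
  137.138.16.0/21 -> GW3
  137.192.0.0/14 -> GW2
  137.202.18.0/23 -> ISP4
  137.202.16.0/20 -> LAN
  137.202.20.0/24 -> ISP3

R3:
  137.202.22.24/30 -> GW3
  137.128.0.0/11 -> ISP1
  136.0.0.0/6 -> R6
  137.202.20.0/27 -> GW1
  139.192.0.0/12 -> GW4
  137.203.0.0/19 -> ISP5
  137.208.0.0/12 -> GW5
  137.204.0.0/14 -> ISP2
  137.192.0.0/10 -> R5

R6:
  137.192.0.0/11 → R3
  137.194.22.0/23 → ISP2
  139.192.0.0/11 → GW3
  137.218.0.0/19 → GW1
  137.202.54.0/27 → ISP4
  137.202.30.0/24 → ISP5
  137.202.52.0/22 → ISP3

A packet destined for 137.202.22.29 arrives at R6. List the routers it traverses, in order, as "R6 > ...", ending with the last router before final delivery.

At R6: longest match for 137.202.22.29 is 137.192.0.0/11 -> R3
At R3: longest match for 137.202.22.29 is 137.192.0.0/10 -> R5
At R5: longest match for 137.202.22.29 is 137.202.16.0/20 -> LAN

R6 > R3 > R5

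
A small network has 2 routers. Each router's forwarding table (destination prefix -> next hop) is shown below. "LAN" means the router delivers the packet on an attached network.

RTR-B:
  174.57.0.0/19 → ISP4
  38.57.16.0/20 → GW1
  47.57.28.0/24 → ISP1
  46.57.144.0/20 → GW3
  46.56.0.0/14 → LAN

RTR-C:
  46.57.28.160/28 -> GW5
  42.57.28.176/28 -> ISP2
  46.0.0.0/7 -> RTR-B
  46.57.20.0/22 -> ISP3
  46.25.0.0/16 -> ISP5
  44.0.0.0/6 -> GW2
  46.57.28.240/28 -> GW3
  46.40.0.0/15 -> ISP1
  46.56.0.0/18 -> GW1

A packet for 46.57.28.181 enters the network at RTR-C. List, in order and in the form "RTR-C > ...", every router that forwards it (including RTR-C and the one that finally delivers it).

At RTR-C: longest match for 46.57.28.181 is 46.0.0.0/7 -> RTR-B
At RTR-B: longest match for 46.57.28.181 is 46.56.0.0/14 -> LAN

RTR-C > RTR-B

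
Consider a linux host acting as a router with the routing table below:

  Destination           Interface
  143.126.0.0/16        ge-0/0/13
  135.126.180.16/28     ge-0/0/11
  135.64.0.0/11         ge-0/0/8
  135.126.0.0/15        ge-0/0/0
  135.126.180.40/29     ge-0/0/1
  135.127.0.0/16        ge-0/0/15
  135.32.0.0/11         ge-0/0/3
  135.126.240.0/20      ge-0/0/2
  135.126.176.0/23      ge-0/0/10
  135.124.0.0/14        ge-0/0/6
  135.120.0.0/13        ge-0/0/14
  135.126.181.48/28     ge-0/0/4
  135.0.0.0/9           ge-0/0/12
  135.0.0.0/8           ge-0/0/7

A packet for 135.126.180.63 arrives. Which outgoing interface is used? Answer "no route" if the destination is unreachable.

Routes whose prefix contains 135.126.180.63:
  135.0.0.0/8 (135.0.0.0 - 135.255.255.255) -> ge-0/0/7
  135.0.0.0/9 (135.0.0.0 - 135.127.255.255) -> ge-0/0/12
  135.120.0.0/13 (135.120.0.0 - 135.127.255.255) -> ge-0/0/14
  135.124.0.0/14 (135.124.0.0 - 135.127.255.255) -> ge-0/0/6
  135.126.0.0/15 (135.126.0.0 - 135.127.255.255) -> ge-0/0/0
More-specific entries that do NOT match:
  135.126.180.40/29 (135.126.180.40 - 135.126.180.47) does not contain 135.126.180.63
  135.126.180.16/28 (135.126.180.16 - 135.126.180.31) does not contain 135.126.180.63
  135.126.181.48/28 (135.126.181.48 - 135.126.181.63) does not contain 135.126.180.63
  135.126.176.0/23 (135.126.176.0 - 135.126.177.255) does not contain 135.126.180.63
  135.126.240.0/20 (135.126.240.0 - 135.126.255.255) does not contain 135.126.180.63
  143.126.0.0/16 (143.126.0.0 - 143.126.255.255) does not contain 135.126.180.63
  135.127.0.0/16 (135.127.0.0 - 135.127.255.255) does not contain 135.126.180.63
Longest matching prefix is /15 -> interface ge-0/0/0.

ge-0/0/0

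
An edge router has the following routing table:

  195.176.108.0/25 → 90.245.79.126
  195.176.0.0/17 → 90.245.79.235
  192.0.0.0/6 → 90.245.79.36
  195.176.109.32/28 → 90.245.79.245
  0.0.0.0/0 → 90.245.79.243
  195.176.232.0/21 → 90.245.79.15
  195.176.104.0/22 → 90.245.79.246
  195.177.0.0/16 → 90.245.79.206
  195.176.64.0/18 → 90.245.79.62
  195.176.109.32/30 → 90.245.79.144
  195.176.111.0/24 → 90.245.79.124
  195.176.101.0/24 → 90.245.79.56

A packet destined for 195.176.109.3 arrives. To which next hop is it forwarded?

90.245.79.62

Routes whose prefix contains 195.176.109.3:
  0.0.0.0/0 (default, matches everything) -> 90.245.79.243
  192.0.0.0/6 (192.0.0.0 - 195.255.255.255) -> 90.245.79.36
  195.176.0.0/17 (195.176.0.0 - 195.176.127.255) -> 90.245.79.235
  195.176.64.0/18 (195.176.64.0 - 195.176.127.255) -> 90.245.79.62
More-specific entries that do NOT match:
  195.176.109.32/30 (195.176.109.32 - 195.176.109.35) does not contain 195.176.109.3
  195.176.109.32/28 (195.176.109.32 - 195.176.109.47) does not contain 195.176.109.3
  195.176.108.0/25 (195.176.108.0 - 195.176.108.127) does not contain 195.176.109.3
  195.176.111.0/24 (195.176.111.0 - 195.176.111.255) does not contain 195.176.109.3
  195.176.101.0/24 (195.176.101.0 - 195.176.101.255) does not contain 195.176.109.3
  195.176.104.0/22 (195.176.104.0 - 195.176.107.255) does not contain 195.176.109.3
  195.176.232.0/21 (195.176.232.0 - 195.176.239.255) does not contain 195.176.109.3
Longest matching prefix is /18 -> next hop 90.245.79.62.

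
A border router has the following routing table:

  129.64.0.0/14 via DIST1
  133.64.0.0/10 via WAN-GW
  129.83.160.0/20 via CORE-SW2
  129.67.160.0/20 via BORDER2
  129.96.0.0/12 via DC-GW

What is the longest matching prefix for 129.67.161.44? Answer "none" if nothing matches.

Entries matching 129.67.161.44:
  129.64.0.0/14 (129.64.0.0 - 129.67.255.255)
  129.67.160.0/20 (129.67.160.0 - 129.67.175.255)
Most specific is 129.67.160.0/20.

129.67.160.0/20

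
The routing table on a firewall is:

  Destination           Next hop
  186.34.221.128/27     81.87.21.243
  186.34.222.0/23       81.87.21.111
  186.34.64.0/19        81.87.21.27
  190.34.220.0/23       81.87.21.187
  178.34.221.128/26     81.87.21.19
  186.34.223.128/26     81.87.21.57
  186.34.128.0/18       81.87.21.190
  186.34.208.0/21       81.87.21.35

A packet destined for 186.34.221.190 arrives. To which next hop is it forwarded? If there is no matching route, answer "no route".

No entry's prefix contains 186.34.221.190; there is no default route.

no route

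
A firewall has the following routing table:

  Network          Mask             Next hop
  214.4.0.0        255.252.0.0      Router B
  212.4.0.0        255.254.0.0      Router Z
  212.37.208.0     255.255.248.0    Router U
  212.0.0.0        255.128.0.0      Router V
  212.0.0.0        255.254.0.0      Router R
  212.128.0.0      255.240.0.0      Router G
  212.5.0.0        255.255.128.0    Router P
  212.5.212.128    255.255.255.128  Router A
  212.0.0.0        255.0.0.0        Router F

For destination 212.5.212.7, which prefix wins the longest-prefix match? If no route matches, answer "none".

212.4.0.0/15

Entries matching 212.5.212.7:
  212.0.0.0/8 (212.0.0.0 - 212.255.255.255)
  212.0.0.0/9 (212.0.0.0 - 212.127.255.255)
  212.4.0.0/15 (212.4.0.0 - 212.5.255.255)
Most specific is 212.4.0.0/15.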